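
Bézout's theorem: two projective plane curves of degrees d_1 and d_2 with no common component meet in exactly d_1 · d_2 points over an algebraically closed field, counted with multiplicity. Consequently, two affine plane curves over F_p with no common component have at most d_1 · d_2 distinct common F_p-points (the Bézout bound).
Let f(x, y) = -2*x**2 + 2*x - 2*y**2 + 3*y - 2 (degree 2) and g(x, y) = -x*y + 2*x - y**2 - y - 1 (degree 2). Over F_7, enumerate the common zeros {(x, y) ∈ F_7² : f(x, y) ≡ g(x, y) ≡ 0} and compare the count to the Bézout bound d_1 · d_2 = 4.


Common zeros: {(4, 2)}; count = 1; Bézout bound = 4.

deg(f) = 2, deg(g) = 2, so Bézout bound = 4.
Scan x ∈ F_7. For each x, list the y ∈ F_7 with f(x, y) ≡ 0 and those with g(x, y) ≡ 0 (mod 7); the common zeros in that column are the intersection.
  x = 0: f ≡ 0 at y ∈ {6}; g ≡ 0 at y ∈ {2, 4}; common: ∅.
  x = 1: f ≡ 0 at y ∈ {6}; g ≡ 0 at y ∈ {2, 3}; common: ∅.
  x = 2: f ≡ 0 at y ∈ ∅; g ≡ 0 at y ∈ {2}; common: ∅.
  x = 3: f ≡ 0 at y ∈ {0, 5}; g ≡ 0 at y ∈ {1, 2}; common: ∅.
  x = 4: f ≡ 0 at y ∈ {2, 3}; g ≡ 0 at y ∈ {0, 2}; common: {2}.
  x = 5: f ≡ 0 at y ∈ {0, 5}; g ≡ 0 at y ∈ {2, 6}; common: ∅.
  x = 6: f ≡ 0 at y ∈ ∅; g ≡ 0 at y ∈ {2, 5}; common: ∅.
Collecting: common zeros = {(4, 2)}, so the count is 1.
Comparison with the Bézout bound: 1 ≤ 4 = deg(f)·deg(g), as expected for curves with no common component (the affine F_7-count falls short of the bound because intersections may lie at infinity, over extension fields, or carry multiplicity).


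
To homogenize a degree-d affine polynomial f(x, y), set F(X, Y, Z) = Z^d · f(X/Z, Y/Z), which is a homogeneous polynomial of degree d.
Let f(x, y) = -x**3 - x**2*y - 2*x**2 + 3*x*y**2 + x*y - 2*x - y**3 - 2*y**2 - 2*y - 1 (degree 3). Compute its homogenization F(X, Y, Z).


F(X, Y, Z) = -X**3 - X**2*Y - 2*X**2*Z + 3*X*Y**2 + X*Y*Z - 2*X*Z**2 - Y**3 - 2*Y**2*Z - 2*Y*Z**2 - Z**3

deg(f) = 3.
Substitute x = X/Z, y = Y/Z into f, then multiply by Z^3.
  monomial -1·x^3·y^0 ↦ -1·X^3·Y^0·Z^0.
  monomial -1·x^2·y^1 ↦ -1·X^2·Y^1·Z^0.
  monomial -2·x^2·y^0 ↦ -2·X^2·Y^0·Z^1.
  monomial 3·x^1·y^2 ↦ 3·X^1·Y^2·Z^0.
  monomial 1·x^1·y^1 ↦ 1·X^1·Y^1·Z^1.
  monomial -2·x^1·y^0 ↦ -2·X^1·Y^0·Z^2.
  monomial -1·x^0·y^3 ↦ -1·X^0·Y^3·Z^0.
  monomial -2·x^0·y^2 ↦ -2·X^0·Y^2·Z^1.
  monomial -2·x^0·y^1 ↦ -2·X^0·Y^1·Z^2.
  monomial -1·x^0·y^0 ↦ -1·X^0·Y^0·Z^3.
Collecting: F(X, Y, Z) = -X**3 - X**2*Y - 2*X**2*Z + 3*X*Y**2 + X*Y*Z - 2*X*Z**2 - Y**3 - 2*Y**2*Z - 2*Y*Z**2 - Z**3.


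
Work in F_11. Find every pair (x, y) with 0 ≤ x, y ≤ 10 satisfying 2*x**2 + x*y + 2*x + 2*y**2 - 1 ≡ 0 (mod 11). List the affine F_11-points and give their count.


Affine F_11-points: {(2, 0), (2, 10), (3, 5), (3, 10), (4, 2), (4, 7), (5, 1), (5, 2), (8, 0), (8, 7), (10, 1), (10, 5)}; count = 12.

For each of the 121 pairs (x, y) ∈ F_11², evaluate f(x, y) mod 11. Record the zeros.
  x = 0: [0↦10, 1↦1, 2↦7, 3↦6, 4↦9, 5↦5, 6↦5, 7↦9, 8↦6, 9↦7, 10↦1]  zeros at y ∈ ∅
  x = 1: [0↦3, 1↦6, 2↦2, 3↦2, 4↦6, 5↦3, 6↦4, 7↦9, 8↦7, 9↦9, 10↦4]  zeros at y ∈ ∅
  x = 2: [0↦0, 1↦4, 2↦1, 3↦2, 4↦7, 5↦5, 6↦7, 7↦2, 8↦1, 9↦4, 10↦0]  zeros at y ∈ {0, 10}
  x = 3: [0↦1, 1↦6, 2↦4, 3↦6, 4↦1, 5↦0, 6↦3, 7↦10, 8↦10, 9↦3, 10↦0]  zeros at y ∈ {5, 10}
  x = 4: [0↦6, 1↦1, 2↦0, 3↦3, 4↦10, 5↦10, 6↦3, 7↦0, 8↦1, 9↦6, 10↦4]  zeros at y ∈ {2, 7}
  x = 5: [0↦4, 1↦0, 2↦0, 3↦4, 4↦1, 5↦2, 6↦7, 7↦5, 8↦7, 9↦2, 10↦1]  zeros at y ∈ {1, 2}
  x = 6: [0↦6, 1↦3, 2↦4, 3↦9, 4↦7, 5↦9, 6↦4, 7↦3, 8↦6, 9↦2, 10↦2]  zeros at y ∈ ∅
  x = 7: [0↦1, 1↦10, 2↦1, 3↦7, 4↦6, 5↦9, 6↦5, 7↦5, 8↦9, 9↦6, 10↦7]  zeros at y ∈ ∅
  x = 8: [0↦0, 1↦10, 2↦2, 3↦9, 4↦9, 5↦2, 6↦10, 7↦0, 8↦5, 9↦3, 10↦5]  zeros at y ∈ {0, 7}
  x = 9: [0↦3, 1↦3, 2↦7, 3↦4, 4↦5, 5↦10, 6↦8, 7↦10, 8↦5, 9↦4, 10↦7]  zeros at y ∈ ∅
  x = 10: [0↦10, 1↦0, 2↦5, 3↦3, 4↦5, 5↦0, 6↦10, 7↦2, 8↦9, 9↦9, 10↦2]  zeros at y ∈ {1, 5}
Collecting zeros: affine points = {(2, 0), (2, 10), (3, 5), (3, 10), (4, 2), (4, 7), (5, 1), (5, 2), (8, 0), (8, 7), (10, 1), (10, 5)}.
Total count |C(F_11)_aff| = 12.


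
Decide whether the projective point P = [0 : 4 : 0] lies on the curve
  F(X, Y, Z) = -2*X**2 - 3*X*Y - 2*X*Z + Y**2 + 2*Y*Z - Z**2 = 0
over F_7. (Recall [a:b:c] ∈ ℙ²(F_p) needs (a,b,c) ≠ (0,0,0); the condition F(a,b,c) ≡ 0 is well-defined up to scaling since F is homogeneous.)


F(0,4,0) ≡ 2 (mod 7); P is NOT on the curve.

Evaluate F(0, 4, 0) term-by-term (mod 7).
  -2*X**2 ↦ -2·0·1·1 = 0
  -3*X*Y ↦ -3·0·4·1 = 0
  -2*X*Z ↦ -2·0·1·0 = 0
  Y**2 ↦ 1·1·16·1 = 16
  2*Y*Z ↦ 2·1·4·0 = 0
  -Z**2 ↦ -1·1·1·0 = 0
Sum: F(0, 4, 0) = (0) + (0) + (0) + (16) + (0) + (0) = 16.
Reducing mod 7: 16 ≡ 2 (mod 7).
Since F(a, b, c) ≡ 2 ≠ 0 (mod 7), P does NOT lie on the curve.


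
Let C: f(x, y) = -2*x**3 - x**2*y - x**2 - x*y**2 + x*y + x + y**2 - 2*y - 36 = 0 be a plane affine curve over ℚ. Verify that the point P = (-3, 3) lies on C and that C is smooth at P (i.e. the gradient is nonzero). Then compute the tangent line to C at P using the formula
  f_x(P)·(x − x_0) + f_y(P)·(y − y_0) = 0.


Tangent line at P: -35*x + 10*y - 135 = 0.

Step 1: f(-3, 3) = 0, so P lies on C.
Step 2: partial derivatives
  f_x(x, y) = -6*x**2 - 2*x*y - 2*x - y**2 + y + 1, f_y(x, y) = -x**2 - 2*x*y + x + 2*y - 2.
  f_x(P) = -35, f_y(P) = 10 (gradient nonzero, so P is smooth).
Step 3: tangent line at P: -35·(x − -3) + 10·(y − 3) = 0.
Expanding: -35*x + 10*y - 135 = 0.


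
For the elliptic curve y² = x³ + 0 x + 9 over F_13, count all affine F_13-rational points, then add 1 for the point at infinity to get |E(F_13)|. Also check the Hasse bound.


Affine points = {(0, 3), (0, 10), (1, 6), (1, 7), (2, 2), (2, 11), (3, 6), (3, 7), (5, 2), (5, 11), (6, 2), (6, 11), (7, 1), (7, 12), (8, 1), (8, 12), (9, 6), (9, 7), (11, 1), (11, 12)}; affine count = 20; |E(F_13)| = 21.

Discriminant check: Δ ∝ 4a³ + 27b² = 4·0³ + 27·9² = 4·0 + 27·81 ≡ 3 (mod 13). Nonzero ⇒ E is nonsingular.
For each x ∈ F_13, compute rhs = x³ + 0·x + 9 mod 13, then count y ∈ F_13 with y² ≡ rhs.
  x = 0: rhs = 9, matching y values: 3, 10 (2 points).
  x = 1: rhs = 10, matching y values: 6, 7 (2 points).
  x = 2: rhs = 4, matching y values: 2, 11 (2 points).
  x = 3: rhs = 10, matching y values: 6, 7 (2 points).
  x = 4: rhs = 8, matching y values: none (0 points).
  x = 5: rhs = 4, matching y values: 2, 11 (2 points).
  x = 6: rhs = 4, matching y values: 2, 11 (2 points).
  x = 7: rhs = 1, matching y values: 1, 12 (2 points).
  x = 8: rhs = 1, matching y values: 1, 12 (2 points).
  x = 9: rhs = 10, matching y values: 6, 7 (2 points).
  x = 10: rhs = 8, matching y values: none (0 points).
  x = 11: rhs = 1, matching y values: 1, 12 (2 points).
  x = 12: rhs = 8, matching y values: none (0 points).
Total affine count: 20.
Full point count |E(F_13)| = 20 + 1 = 21.
Hasse bound: |21 − (13+1)| = |7| = 7 ≤ 2√13 ≈ 7.2111 ✓.


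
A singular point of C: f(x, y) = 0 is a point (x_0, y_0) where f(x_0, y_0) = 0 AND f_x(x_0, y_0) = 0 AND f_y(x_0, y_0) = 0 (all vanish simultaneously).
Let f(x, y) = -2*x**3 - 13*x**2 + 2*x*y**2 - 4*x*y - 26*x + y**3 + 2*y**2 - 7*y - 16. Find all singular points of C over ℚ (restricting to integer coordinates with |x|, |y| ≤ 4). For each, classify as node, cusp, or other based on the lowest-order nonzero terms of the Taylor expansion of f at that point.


Singular points: {(-2, 1)}; classification: node.

Compute partial derivatives:
  f_x = -6*x**2 - 26*x + 2*y**2 - 4*y - 26.
  f_y = 4*x*y - 4*x + 3*y**2 + 4*y - 7.
Scan x_0 ∈ {−4, ..., 4}. For each x_0, f_y(x_0, y) is a polynomial in y; find its integer roots y ∈ {−4, ..., 4}, then test f_x and f at those candidates.
  x = -4: f_y(-4, y) = 3*y**2 - 12*y + 9; vanishes at y ∈ {1, 3}. (-4, 1): f_x = -20 ≠ 0; (-4, 3): f_x = -12 ≠ 0.
  x = -3: f_y(-3, y) = 3*y**2 - 8*y + 5; vanishes at y ∈ {1}. (-3, 1): f_x = -4 ≠ 0.
  x = -2: f_y(-2, y) = 3*y**2 - 4*y + 1; vanishes at y ∈ {1}. (-2, 1): f_x = 0, f = 0 — SINGULAR.
  x = -1: f_y(-1, y) = 3*y**2 - 3; vanishes at y ∈ {-1, 1}. (-1, -1): f_x = 0 but f = 1 ≠ 0; (-1, 1): f_x = -8 ≠ 0.
  x = 0: f_y(0, y) = 3*y**2 + 4*y - 7; vanishes at y ∈ {1}. (0, 1): f_x = -28 ≠ 0.
  x = 1: f_y(1, y) = 3*y**2 + 8*y - 11; vanishes at y ∈ {1}. (1, 1): f_x = -60 ≠ 0.
  x = 2: f_y(2, y) = 3*y**2 + 12*y - 15; vanishes at y ∈ {1}. (2, 1): f_x = -104 ≠ 0.
  x = 3: f_y(3, y) = 3*y**2 + 16*y - 19; vanishes at y ∈ {1}. (3, 1): f_x = -160 ≠ 0.
  x = 4: f_y(4, y) = 3*y**2 + 20*y - 23; vanishes at y ∈ {1}. (4, 1): f_x = -228 ≠ 0.
Only singular point on the grid: (-2, 1).
Classify: substitute x = -2 + u, y = 1 + v and expand: f = -2*u**3 - u**2 + 2*u*v**2 + v**3 + v**2.
No constant or linear terms (consistent with a singular point). Quadratic part: -u**2 + v**2. Cubic part: -2*u**3 + 2*u*v**2 + v**3.
The quadratic part v**2 - u**2 = (v − u)(v + u) splits into two distinct linear factors, so there are two distinct tangent lines y − 1 = ±(x − -2) — this is a node (ordinary double point).
Classification: node.


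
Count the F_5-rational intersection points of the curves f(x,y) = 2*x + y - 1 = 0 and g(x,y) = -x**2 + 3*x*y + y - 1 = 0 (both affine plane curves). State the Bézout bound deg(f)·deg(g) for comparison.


Common zeros: {(0, 1), (3, 0)}; count = 2; Bézout bound = 2.

deg(f) = 1, deg(g) = 2, so Bézout bound = 2.
Scan x ∈ F_5. For each x, list the y ∈ F_5 with f(x, y) ≡ 0 and those with g(x, y) ≡ 0 (mod 5); the common zeros in that column are the intersection.
  x = 0: f ≡ 0 at y ∈ {1}; g ≡ 0 at y ∈ {1}; common: {1}.
  x = 1: f ≡ 0 at y ∈ {4}; g ≡ 0 at y ∈ {3}; common: ∅.
  x = 2: f ≡ 0 at y ∈ {2}; g ≡ 0 at y ∈ {0}; common: ∅.
  x = 3: f ≡ 0 at y ∈ {0}; g ≡ 0 at y ∈ {0, 1, 2, 3, 4}; common: {0}.
  x = 4: f ≡ 0 at y ∈ {3}; g ≡ 0 at y ∈ {4}; common: ∅.
Collecting: common zeros = {(0, 1), (3, 0)}, so the count is 2.
Comparison with the Bézout bound: 2 ≤ 2 = deg(f)·deg(g), as expected for curves with no common component (the bound is attained).


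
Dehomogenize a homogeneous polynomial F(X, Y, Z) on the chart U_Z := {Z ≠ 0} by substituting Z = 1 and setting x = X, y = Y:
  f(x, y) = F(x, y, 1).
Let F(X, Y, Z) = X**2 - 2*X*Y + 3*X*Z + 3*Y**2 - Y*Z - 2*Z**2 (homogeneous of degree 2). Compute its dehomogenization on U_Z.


f(x, y) = x**2 - 2*x*y + 3*x + 3*y**2 - y - 2

On U_Z we set Z = 1. Each monomial c·X^i·Y^j·Z^k in F becomes c·x^i·y^j·1^k = c·x^i·y^j.
Substituting Z = 1: F(X, Y, 1) = x**2 - 2*x*y + 3*x + 3*y**2 - y - 2.
Note: deg(f) ≤ deg(F) = 2; strict inequality happens when F is divisible by Z (lost terms).


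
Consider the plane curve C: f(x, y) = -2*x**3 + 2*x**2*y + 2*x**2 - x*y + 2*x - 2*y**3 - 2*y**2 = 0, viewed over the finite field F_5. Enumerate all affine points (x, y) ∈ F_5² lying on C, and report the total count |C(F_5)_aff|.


Affine F_5-points: {(0, 0), (0, 4), (1, 2), (2, 4), (3, 0), (3, 4)}; count = 6.

For each of the 25 pairs (x, y) ∈ F_5², evaluate f(x, y) mod 5. Record the zeros.
  x = 0: [0↦0, 1↦1, 2↦1, 3↦3, 4↦0]  zeros at y ∈ {0, 4}
  x = 1: [0↦2, 1↦4, 2↦0, 3↦3, 4↦1]  zeros at y ∈ {2}
  x = 2: [0↦1, 1↦3, 2↦4, 3↦2, 4↦0]  zeros at y ∈ {4}
  x = 3: [0↦0, 1↦1, 2↦1, 3↦3, 4↦0]  zeros at y ∈ {0, 4}
  x = 4: [0↦2, 1↦1, 2↦4, 3↦4, 4↦4]  zeros at y ∈ ∅
Collecting zeros: affine points = {(0, 0), (0, 4), (1, 2), (2, 4), (3, 0), (3, 4)}.
Total count |C(F_5)_aff| = 6.


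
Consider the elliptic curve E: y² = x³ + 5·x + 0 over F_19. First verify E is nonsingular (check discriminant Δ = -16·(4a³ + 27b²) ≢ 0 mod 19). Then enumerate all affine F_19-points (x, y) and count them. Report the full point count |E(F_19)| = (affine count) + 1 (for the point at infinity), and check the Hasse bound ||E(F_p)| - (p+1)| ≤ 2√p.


Affine points = {(0, 0), (1, 5), (1, 14), (3, 2), (3, 17), (5, 6), (5, 13), (7, 6), (7, 13), (8, 1), (8, 18), (10, 9), (10, 10), (13, 1), (13, 18), (15, 7), (15, 12), (17, 1), (17, 18)}; affine count = 19; |E(F_19)| = 20.

Discriminant check: Δ ∝ 4a³ + 27b² = 4·5³ + 27·0² = 4·125 + 27·0 ≡ 6 (mod 19). Nonzero ⇒ E is nonsingular.
For each x ∈ F_19, compute rhs = x³ + 5·x + 0 mod 19, then count y ∈ F_19 with y² ≡ rhs.
  x = 0: rhs = 0, matching y values: 0 (1 points).
  x = 1: rhs = 6, matching y values: 5, 14 (2 points).
  x = 2: rhs = 18, matching y values: none (0 points).
  x = 3: rhs = 4, matching y values: 2, 17 (2 points).
  x = 4: rhs = 8, matching y values: none (0 points).
  x = 5: rhs = 17, matching y values: 6, 13 (2 points).
  x = 6: rhs = 18, matching y values: none (0 points).
  x = 7: rhs = 17, matching y values: 6, 13 (2 points).
  x = 8: rhs = 1, matching y values: 1, 18 (2 points).
  x = 9: rhs = 14, matching y values: none (0 points).
  x = 10: rhs = 5, matching y values: 9, 10 (2 points).
  x = 11: rhs = 18, matching y values: none (0 points).
  x = 12: rhs = 2, matching y values: none (0 points).
  x = 13: rhs = 1, matching y values: 1, 18 (2 points).
  x = 14: rhs = 2, matching y values: none (0 points).
  x = 15: rhs = 11, matching y values: 7, 12 (2 points).
  x = 16: rhs = 15, matching y values: none (0 points).
  x = 17: rhs = 1, matching y values: 1, 18 (2 points).
  x = 18: rhs = 13, matching y values: none (0 points).
Total affine count: 19.
Full point count |E(F_19)| = 19 + 1 = 20.
Hasse bound: |20 − (19+1)| = |0| = 0 ≤ 2√19 ≈ 8.7178 ✓.


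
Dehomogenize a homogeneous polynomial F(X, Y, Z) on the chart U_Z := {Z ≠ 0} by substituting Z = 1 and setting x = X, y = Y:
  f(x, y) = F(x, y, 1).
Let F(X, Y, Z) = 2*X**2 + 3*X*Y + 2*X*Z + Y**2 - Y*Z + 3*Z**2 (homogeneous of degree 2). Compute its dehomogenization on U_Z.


f(x, y) = 2*x**2 + 3*x*y + 2*x + y**2 - y + 3

On U_Z we set Z = 1. Each monomial c·X^i·Y^j·Z^k in F becomes c·x^i·y^j·1^k = c·x^i·y^j.
Substituting Z = 1: F(X, Y, 1) = 2*x**2 + 3*x*y + 2*x + y**2 - y + 3.
Note: deg(f) ≤ deg(F) = 2; strict inequality happens when F is divisible by Z (lost terms).


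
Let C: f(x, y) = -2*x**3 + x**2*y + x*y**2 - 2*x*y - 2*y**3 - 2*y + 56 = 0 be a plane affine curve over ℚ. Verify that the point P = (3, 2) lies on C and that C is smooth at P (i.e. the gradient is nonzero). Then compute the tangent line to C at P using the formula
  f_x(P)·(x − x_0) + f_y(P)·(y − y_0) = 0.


Tangent line at P: -42*x - 11*y + 148 = 0.

Step 1: f(3, 2) = 0, so P lies on C.
Step 2: partial derivatives
  f_x(x, y) = -6*x**2 + 2*x*y + y**2 - 2*y, f_y(x, y) = x**2 + 2*x*y - 2*x - 6*y**2 - 2.
  f_x(P) = -42, f_y(P) = -11 (gradient nonzero, so P is smooth).
Step 3: tangent line at P: -42·(x − 3) + -11·(y − 2) = 0.
Expanding: -42*x - 11*y + 148 = 0.


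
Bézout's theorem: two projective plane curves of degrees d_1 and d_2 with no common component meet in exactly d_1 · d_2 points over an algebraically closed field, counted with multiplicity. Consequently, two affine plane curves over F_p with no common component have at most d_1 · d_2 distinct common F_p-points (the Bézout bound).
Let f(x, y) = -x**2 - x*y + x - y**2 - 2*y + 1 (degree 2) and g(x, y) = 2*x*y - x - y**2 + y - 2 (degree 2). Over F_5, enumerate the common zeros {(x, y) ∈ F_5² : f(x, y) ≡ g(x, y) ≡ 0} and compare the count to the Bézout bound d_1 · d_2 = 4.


Common zeros: {(3, 0)}; count = 1; Bézout bound = 4.

deg(f) = 2, deg(g) = 2, so Bézout bound = 4.
Scan x ∈ F_5. For each x, list the y ∈ F_5 with f(x, y) ≡ 0 and those with g(x, y) ≡ 0 (mod 5); the common zeros in that column are the intersection.
  x = 0: f ≡ 0 at y ∈ ∅; g ≡ 0 at y ∈ ∅; common: ∅.
  x = 1: f ≡ 0 at y ∈ ∅; g ≡ 0 at y ∈ ∅; common: ∅.
  x = 2: f ≡ 0 at y ∈ ∅; g ≡ 0 at y ∈ {1, 4}; common: ∅.
  x = 3: f ≡ 0 at y ∈ {0}; g ≡ 0 at y ∈ {0, 2}; common: {0}.
  x = 4: f ≡ 0 at y ∈ ∅; g ≡ 0 at y ∈ ∅; common: ∅.
Collecting: common zeros = {(3, 0)}, so the count is 1.
Comparison with the Bézout bound: 1 ≤ 4 = deg(f)·deg(g), as expected for curves with no common component (the affine F_5-count falls short of the bound because intersections may lie at infinity, over extension fields, or carry multiplicity).


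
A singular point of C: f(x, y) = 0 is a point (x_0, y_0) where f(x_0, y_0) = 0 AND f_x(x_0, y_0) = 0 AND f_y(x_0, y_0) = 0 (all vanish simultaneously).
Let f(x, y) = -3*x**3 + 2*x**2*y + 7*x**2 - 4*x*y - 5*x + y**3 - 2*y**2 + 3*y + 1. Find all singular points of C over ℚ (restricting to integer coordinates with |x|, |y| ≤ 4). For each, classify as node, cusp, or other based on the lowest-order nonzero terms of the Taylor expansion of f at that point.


Singular points: {(1, 1)}; classification: cusp.

Compute partial derivatives:
  f_x = -9*x**2 + 4*x*y + 14*x - 4*y - 5.
  f_y = 2*x**2 - 4*x + 3*y**2 - 4*y + 3.
Scan x_0 ∈ {−4, ..., 4}. For each x_0, f_y(x_0, y) is a polynomial in y; find its integer roots y ∈ {−4, ..., 4}, then test f_x and f at those candidates.
  x = -4: f_y(-4, y) = 3*y**2 - 4*y + 51; no integer root y with |y| ≤ 4.
  x = -3: f_y(-3, y) = 3*y**2 - 4*y + 33; no integer root y with |y| ≤ 4.
  x = -2: f_y(-2, y) = 3*y**2 - 4*y + 19; no integer root y with |y| ≤ 4.
  x = -1: f_y(-1, y) = 3*y**2 - 4*y + 9; no integer root y with |y| ≤ 4.
  x = 0: f_y(0, y) = 3*y**2 - 4*y + 3; no integer root y with |y| ≤ 4.
  x = 1: f_y(1, y) = 3*y**2 - 4*y + 1; vanishes at y ∈ {1}. (1, 1): f_x = 0, f = 0 — SINGULAR.
  x = 2: f_y(2, y) = 3*y**2 - 4*y + 3; no integer root y with |y| ≤ 4.
  x = 3: f_y(3, y) = 3*y**2 - 4*y + 9; no integer root y with |y| ≤ 4.
  x = 4: f_y(4, y) = 3*y**2 - 4*y + 19; no integer root y with |y| ≤ 4.
Only singular point on the grid: (1, 1).
Classify: substitute x = 1 + u, y = 1 + v and expand: f = -3*u**3 + 2*u**2*v + v**3 + v**2.
No constant or linear terms (consistent with a singular point). Quadratic part: v**2. Cubic part: -3*u**3 + 2*u**2*v + v**3.
The quadratic part v**2 is a perfect square, so there is a single (double) tangent line v = 0, i.e. y = 1. Restricting the cubic part to that line (v = 0) leaves -3*u**3 ≠ 0, so f is not divisible by v and the branch is v² ≈ 3*u**3 to lowest order — this is a cusp.
Classification: cusp.


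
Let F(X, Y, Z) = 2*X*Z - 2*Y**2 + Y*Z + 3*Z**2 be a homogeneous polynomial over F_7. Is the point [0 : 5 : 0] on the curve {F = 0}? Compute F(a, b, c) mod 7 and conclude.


F(0,5,0) ≡ 6 (mod 7); P is NOT on the curve.

Evaluate F(0, 5, 0) term-by-term (mod 7).
  2*X*Z ↦ 2·0·1·0 = 0
  -2*Y**2 ↦ -2·1·25·1 = -50
  Y*Z ↦ 1·1·5·0 = 0
  3*Z**2 ↦ 3·1·1·0 = 0
Sum: F(0, 5, 0) = (0) + (-50) + (0) + (0) = -50.
Reducing mod 7: -50 ≡ 6 (mod 7).
Since F(a, b, c) ≡ 6 ≠ 0 (mod 7), P does NOT lie on the curve.


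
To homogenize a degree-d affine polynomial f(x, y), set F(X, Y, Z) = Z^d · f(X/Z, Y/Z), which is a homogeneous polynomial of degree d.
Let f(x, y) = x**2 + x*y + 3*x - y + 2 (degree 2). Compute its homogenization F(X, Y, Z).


F(X, Y, Z) = X**2 + X*Y + 3*X*Z - Y*Z + 2*Z**2

deg(f) = 2.
Substitute x = X/Z, y = Y/Z into f, then multiply by Z^2.
  monomial 1·x^2·y^0 ↦ 1·X^2·Y^0·Z^0.
  monomial 1·x^1·y^1 ↦ 1·X^1·Y^1·Z^0.
  monomial 3·x^1·y^0 ↦ 3·X^1·Y^0·Z^1.
  monomial -1·x^0·y^1 ↦ -1·X^0·Y^1·Z^1.
  monomial 2·x^0·y^0 ↦ 2·X^0·Y^0·Z^2.
Collecting: F(X, Y, Z) = X**2 + X*Y + 3*X*Z - Y*Z + 2*Z**2.


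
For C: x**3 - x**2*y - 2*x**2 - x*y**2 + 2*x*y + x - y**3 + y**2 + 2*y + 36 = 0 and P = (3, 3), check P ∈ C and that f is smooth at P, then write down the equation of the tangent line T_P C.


Tangent line at P: -5*x - 40*y + 135 = 0.

Step 1: f(3, 3) = 0, so P lies on C.
Step 2: partial derivatives
  f_x(x, y) = 3*x**2 - 2*x*y - 4*x - y**2 + 2*y + 1, f_y(x, y) = -x**2 - 2*x*y + 2*x - 3*y**2 + 2*y + 2.
  f_x(P) = -5, f_y(P) = -40 (gradient nonzero, so P is smooth).
Step 3: tangent line at P: -5·(x − 3) + -40·(y − 3) = 0.
Expanding: -5*x - 40*y + 135 = 0.


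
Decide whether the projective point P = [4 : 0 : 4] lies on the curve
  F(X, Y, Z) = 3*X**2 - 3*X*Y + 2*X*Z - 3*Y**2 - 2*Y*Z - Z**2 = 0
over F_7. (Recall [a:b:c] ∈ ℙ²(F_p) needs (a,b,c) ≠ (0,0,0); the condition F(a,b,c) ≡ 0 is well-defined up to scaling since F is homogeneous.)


F(4,0,4) ≡ 1 (mod 7); P is NOT on the curve.

Evaluate F(4, 0, 4) term-by-term (mod 7).
  3*X**2 ↦ 3·16·1·1 = 48
  -3*X*Y ↦ -3·4·0·1 = 0
  2*X*Z ↦ 2·4·1·4 = 32
  -3*Y**2 ↦ -3·1·0·1 = 0
  -2*Y*Z ↦ -2·1·0·4 = 0
  -Z**2 ↦ -1·1·1·16 = -16
Sum: F(4, 0, 4) = (48) + (0) + (32) + (0) + (0) + (-16) = 64.
Reducing mod 7: 64 ≡ 1 (mod 7).
Since F(a, b, c) ≡ 1 ≠ 0 (mod 7), P does NOT lie on the curve.


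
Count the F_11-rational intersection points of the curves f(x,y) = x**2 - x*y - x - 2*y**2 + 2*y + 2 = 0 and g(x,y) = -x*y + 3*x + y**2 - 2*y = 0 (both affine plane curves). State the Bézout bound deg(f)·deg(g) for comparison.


Common zeros: ∅; count = 0; Bézout bound = 4.

deg(f) = 2, deg(g) = 2, so Bézout bound = 4.
Scan x ∈ F_11. For each x, list the y ∈ F_11 with f(x, y) ≡ 0 and those with g(x, y) ≡ 0 (mod 11); the common zeros in that column are the intersection.
  x = 0: f ≡ 0 at y ∈ {4, 8}; g ≡ 0 at y ∈ {0, 2}; common: ∅.
  x = 1: f ≡ 0 at y ∈ ∅; g ≡ 0 at y ∈ ∅; common: ∅.
  x = 2: f ≡ 0 at y ∈ ∅; g ≡ 0 at y ∈ {5, 10}; common: ∅.
  x = 3: f ≡ 0 at y ∈ ∅; g ≡ 0 at y ∈ {8}; common: ∅.
  x = 4: f ≡ 0 at y ∈ ∅; g ≡ 0 at y ∈ ∅; common: ∅.
  x = 5: f ≡ 0 at y ∈ {0, 4}; g ≡ 0 at y ∈ {9}; common: ∅.
  x = 6: f ≡ 0 at y ∈ ∅; g ≡ 0 at y ∈ {1, 7}; common: ∅.
  x = 7: f ≡ 0 at y ∈ {0, 3}; g ≡ 0 at y ∈ ∅; common: ∅.
  x = 8: f ≡ 0 at y ∈ {3, 5}; g ≡ 0 at y ∈ {4, 6}; common: ∅.
  x = 9: f ≡ 0 at y ∈ {5, 8}; g ≡ 0 at y ∈ ∅; common: ∅.
  x = 10: f ≡ 0 at y ∈ ∅; g ≡ 0 at y ∈ ∅; common: ∅.
Collecting: common zeros = ∅, so the count is 0.
Comparison with the Bézout bound: 0 ≤ 4 = deg(f)·deg(g), as expected for curves with no common component (the affine F_11-count falls short of the bound because intersections may lie at infinity, over extension fields, or carry multiplicity).


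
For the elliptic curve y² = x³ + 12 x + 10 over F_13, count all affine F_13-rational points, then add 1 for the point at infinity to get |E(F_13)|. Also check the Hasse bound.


Affine points = {(0, 6), (0, 7), (1, 6), (1, 7), (2, 4), (2, 9), (5, 0), (6, 5), (6, 8), (10, 5), (10, 8), (11, 2), (11, 11), (12, 6), (12, 7)}; affine count = 15; |E(F_13)| = 16.

Discriminant check: Δ ∝ 4a³ + 27b² = 4·12³ + 27·10² = 4·1728 + 27·100 ≡ 5 (mod 13). Nonzero ⇒ E is nonsingular.
For each x ∈ F_13, compute rhs = x³ + 12·x + 10 mod 13, then count y ∈ F_13 with y² ≡ rhs.
  x = 0: rhs = 10, matching y values: 6, 7 (2 points).
  x = 1: rhs = 10, matching y values: 6, 7 (2 points).
  x = 2: rhs = 3, matching y values: 4, 9 (2 points).
  x = 3: rhs = 8, matching y values: none (0 points).
  x = 4: rhs = 5, matching y values: none (0 points).
  x = 5: rhs = 0, matching y values: 0 (1 points).
  x = 6: rhs = 12, matching y values: 5, 8 (2 points).
  x = 7: rhs = 8, matching y values: none (0 points).
  x = 8: rhs = 7, matching y values: none (0 points).
  x = 9: rhs = 2, matching y values: none (0 points).
  x = 10: rhs = 12, matching y values: 5, 8 (2 points).
  x = 11: rhs = 4, matching y values: 2, 11 (2 points).
  x = 12: rhs = 10, matching y values: 6, 7 (2 points).
Total affine count: 15.
Full point count |E(F_13)| = 15 + 1 = 16.
Hasse bound: |16 − (13+1)| = |2| = 2 ≤ 2√13 ≈ 7.2111 ✓.


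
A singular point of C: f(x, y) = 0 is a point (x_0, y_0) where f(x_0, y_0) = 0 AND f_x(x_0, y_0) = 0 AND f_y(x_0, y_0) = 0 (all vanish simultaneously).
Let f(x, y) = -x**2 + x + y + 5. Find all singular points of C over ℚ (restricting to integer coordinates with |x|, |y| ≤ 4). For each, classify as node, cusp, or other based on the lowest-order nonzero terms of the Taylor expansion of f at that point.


No singular points in the scanned grid; C is smooth there.

Compute partial derivatives:
  f_x = 1 - 2*x.
  f_y = 1.
f_y = 1 is a nonzero constant, so f_y never vanishes: no point (x, y) can satisfy f = f_x = f_y = 0. In particular no (x, y) ∈ {−4, ..., 4}² is singular; the curve is smooth.


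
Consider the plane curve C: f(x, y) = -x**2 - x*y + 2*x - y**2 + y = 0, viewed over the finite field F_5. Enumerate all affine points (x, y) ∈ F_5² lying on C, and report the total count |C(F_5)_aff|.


Affine F_5-points: {(0, 0), (0, 1), (1, 1), (1, 4), (2, 0), (2, 4)}; count = 6.

For each of the 25 pairs (x, y) ∈ F_5², evaluate f(x, y) mod 5. Record the zeros.
  x = 0: [0↦0, 1↦0, 2↦3, 3↦4, 4↦3]  zeros at y ∈ {0, 1}
  x = 1: [0↦1, 1↦0, 2↦2, 3↦2, 4↦0]  zeros at y ∈ {1, 4}
  x = 2: [0↦0, 1↦3, 2↦4, 3↦3, 4↦0]  zeros at y ∈ {0, 4}
  x = 3: [0↦2, 1↦4, 2↦4, 3↦2, 4↦3]  zeros at y ∈ ∅
  x = 4: [0↦2, 1↦3, 2↦2, 3↦4, 4↦4]  zeros at y ∈ ∅
Collecting zeros: affine points = {(0, 0), (0, 1), (1, 1), (1, 4), (2, 0), (2, 4)}.
Total count |C(F_5)_aff| = 6.


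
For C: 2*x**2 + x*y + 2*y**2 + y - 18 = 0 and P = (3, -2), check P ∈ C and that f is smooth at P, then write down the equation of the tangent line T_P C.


Tangent line at P: 10*x - 4*y - 38 = 0.

Step 1: f(3, -2) = 0, so P lies on C.
Step 2: partial derivatives
  f_x(x, y) = 4*x + y, f_y(x, y) = x + 4*y + 1.
  f_x(P) = 10, f_y(P) = -4 (gradient nonzero, so P is smooth).
Step 3: tangent line at P: 10·(x − 3) + -4·(y − -2) = 0.
Expanding: 10*x - 4*y - 38 = 0.


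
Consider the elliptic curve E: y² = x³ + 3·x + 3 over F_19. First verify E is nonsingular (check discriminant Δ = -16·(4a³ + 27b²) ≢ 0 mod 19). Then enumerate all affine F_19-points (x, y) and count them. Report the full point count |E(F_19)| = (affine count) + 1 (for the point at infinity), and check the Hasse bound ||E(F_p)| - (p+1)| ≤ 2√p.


Affine points = {(1, 8), (1, 11), (2, 6), (2, 13), (3, 1), (3, 18), (6, 3), (6, 16), (7, 5), (7, 14), (8, 8), (8, 11), (10, 8), (10, 11), (12, 0), (13, 4), (13, 15), (16, 9), (16, 10)}; affine count = 19; |E(F_19)| = 20.

Discriminant check: Δ ∝ 4a³ + 27b² = 4·3³ + 27·3² = 4·27 + 27·9 ≡ 9 (mod 19). Nonzero ⇒ E is nonsingular.
For each x ∈ F_19, compute rhs = x³ + 3·x + 3 mod 19, then count y ∈ F_19 with y² ≡ rhs.
  x = 0: rhs = 3, matching y values: none (0 points).
  x = 1: rhs = 7, matching y values: 8, 11 (2 points).
  x = 2: rhs = 17, matching y values: 6, 13 (2 points).
  x = 3: rhs = 1, matching y values: 1, 18 (2 points).
  x = 4: rhs = 3, matching y values: none (0 points).
  x = 5: rhs = 10, matching y values: none (0 points).
  x = 6: rhs = 9, matching y values: 3, 16 (2 points).
  x = 7: rhs = 6, matching y values: 5, 14 (2 points).
  x = 8: rhs = 7, matching y values: 8, 11 (2 points).
  x = 9: rhs = 18, matching y values: none (0 points).
  x = 10: rhs = 7, matching y values: 8, 11 (2 points).
  x = 11: rhs = 18, matching y values: none (0 points).
  x = 12: rhs = 0, matching y values: 0 (1 points).
  x = 13: rhs = 16, matching y values: 4, 15 (2 points).
  x = 14: rhs = 15, matching y values: none (0 points).
  x = 15: rhs = 3, matching y values: none (0 points).
  x = 16: rhs = 5, matching y values: 9, 10 (2 points).
  x = 17: rhs = 8, matching y values: none (0 points).
  x = 18: rhs = 18, matching y values: none (0 points).
Total affine count: 19.
Full point count |E(F_19)| = 19 + 1 = 20.
Hasse bound: |20 − (19+1)| = |0| = 0 ≤ 2√19 ≈ 8.7178 ✓.


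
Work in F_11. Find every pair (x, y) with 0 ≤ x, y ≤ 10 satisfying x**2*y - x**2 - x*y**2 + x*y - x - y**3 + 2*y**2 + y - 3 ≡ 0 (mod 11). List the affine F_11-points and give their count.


Affine F_11-points: {(0, 9), (1, 8), (2, 5), (4, 8), (5, 0), (5, 9), (5, 10), (6, 5), (10, 1), (10, 3), (10, 10)}; count = 11.

For each of the 121 pairs (x, y) ∈ F_11², evaluate f(x, y) mod 11. Record the zeros.
  x = 0: [0↦8, 1↦10, 2↦10, 3↦2, 4↦2, 5↦4, 6↦2, 7↦1, 8↦6, 9↦0, 10↦10]  zeros at y ∈ {9}
  x = 1: [0↦6, 1↦9, 2↦8, 3↦8, 4↦3, 5↦9, 6↦9, 7↦8, 8↦0, 9↦1, 10↦5]  zeros at y ∈ {8}
  x = 2: [0↦2, 1↦8, 2↦8, 3↦7, 4↦10, 5↦0, 6↦4, 7↦5, 8↦8, 9↦7, 10↦7]  zeros at y ∈ {5}
  x = 3: [0↦7, 1↦7, 2↦10, 3↦10, 4↦1, 5↦10, 6↦9, 7↦3, 8↦8, 9↦7, 10↦5]  zeros at y ∈ ∅
  x = 4: [0↦10, 1↦6, 2↦3, 3↦6, 4↦9, 5↦6, 6↦2, 7↦2, 8↦0, 9↦1, 10↦10]  zeros at y ∈ {8}
  x = 5: [0↦0, 1↦5, 2↦9, 3↦6, 4↦1, 5↦10, 6↦5, 7↦2, 8↦6, 9↦0, 10↦0]  zeros at y ∈ {0, 9, 10}
  x = 6: [0↦10, 1↦4, 2↦6, 3↦10, 4↦10, 5↦0, 6↦7, 7↦3, 8↦4, 9↦4, 10↦8]  zeros at y ∈ {5}
  x = 7: [0↦7, 1↦3, 2↦5, 3↦7, 4↦3, 5↦9, 6↦8, 7↦5, 8↦5, 9↦2, 10↦1]  zeros at y ∈ ∅
  x = 8: [0↦2, 1↦2, 2↦6, 3↦8, 4↦2, 5↦4, 6↦8, 7↦8, 8↦9, 9↦5, 10↦1]  zeros at y ∈ ∅
  x = 9: [0↦6, 1↦1, 2↦9, 3↦2, 4↦7, 5↦7, 6↦7, 7↦1, 8↦5, 9↦2, 10↦8]  zeros at y ∈ ∅
  x = 10: [0↦8, 1↦0, 2↦3, 3↦0, 4↦7, 5↦7, 6↦5, 7↦6, 8↦4, 9↦4, 10↦0]  zeros at y ∈ {1, 3, 10}
Collecting zeros: affine points = {(0, 9), (1, 8), (2, 5), (4, 8), (5, 0), (5, 9), (5, 10), (6, 5), (10, 1), (10, 3), (10, 10)}.
Total count |C(F_11)_aff| = 11.


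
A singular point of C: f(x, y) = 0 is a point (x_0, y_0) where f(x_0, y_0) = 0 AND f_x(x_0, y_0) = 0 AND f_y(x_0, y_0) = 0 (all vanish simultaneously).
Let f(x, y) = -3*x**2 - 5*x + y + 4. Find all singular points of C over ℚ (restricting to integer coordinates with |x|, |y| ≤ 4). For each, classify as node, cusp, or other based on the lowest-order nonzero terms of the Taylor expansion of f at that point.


No singular points in the scanned grid; C is smooth there.

Compute partial derivatives:
  f_x = -6*x - 5.
  f_y = 1.
f_y = 1 is a nonzero constant, so f_y never vanishes: no point (x, y) can satisfy f = f_x = f_y = 0. In particular no (x, y) ∈ {−4, ..., 4}² is singular; the curve is smooth.


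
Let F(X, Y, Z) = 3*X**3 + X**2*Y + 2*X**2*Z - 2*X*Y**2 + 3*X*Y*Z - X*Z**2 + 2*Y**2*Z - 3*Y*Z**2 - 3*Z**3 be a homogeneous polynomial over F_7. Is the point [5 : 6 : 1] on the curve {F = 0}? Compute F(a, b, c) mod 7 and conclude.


F(5,6,1) ≡ 1 (mod 7); P is NOT on the curve.

Evaluate F(5, 6, 1) term-by-term (mod 7).
  3*X**3 ↦ 3·125·1·1 = 375
  X**2*Y ↦ 1·25·6·1 = 150
  2*X**2*Z ↦ 2·25·1·1 = 50
  -2*X*Y**2 ↦ -2·5·36·1 = -360
  3*X*Y*Z ↦ 3·5·6·1 = 90
  -X*Z**2 ↦ -1·5·1·1 = -5
  2*Y**2*Z ↦ 2·1·36·1 = 72
  -3*Y*Z**2 ↦ -3·1·6·1 = -18
  -3*Z**3 ↦ -3·1·1·1 = -3
Sum: F(5, 6, 1) = (375) + (150) + (50) + (-360) + (90) + (-5) + (72) + (-18) + (-3) = 351.
Reducing mod 7: 351 ≡ 1 (mod 7).
Since F(a, b, c) ≡ 1 ≠ 0 (mod 7), P does NOT lie on the curve.


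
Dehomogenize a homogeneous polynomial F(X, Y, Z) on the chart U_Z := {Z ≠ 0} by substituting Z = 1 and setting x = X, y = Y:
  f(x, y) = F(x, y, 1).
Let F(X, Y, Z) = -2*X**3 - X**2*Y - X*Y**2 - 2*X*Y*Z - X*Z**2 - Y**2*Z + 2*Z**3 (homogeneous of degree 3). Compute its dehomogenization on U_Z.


f(x, y) = -2*x**3 - x**2*y - x*y**2 - 2*x*y - x - y**2 + 2

On U_Z we set Z = 1. Each monomial c·X^i·Y^j·Z^k in F becomes c·x^i·y^j·1^k = c·x^i·y^j.
Substituting Z = 1: F(X, Y, 1) = -2*x**3 - x**2*y - x*y**2 - 2*x*y - x - y**2 + 2.
Note: deg(f) ≤ deg(F) = 3; strict inequality happens when F is divisible by Z (lost terms).


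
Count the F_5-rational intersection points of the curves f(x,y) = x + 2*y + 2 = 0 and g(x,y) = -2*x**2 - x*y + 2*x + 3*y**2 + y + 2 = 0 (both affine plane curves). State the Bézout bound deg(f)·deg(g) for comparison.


Common zeros: {(1, 1), (3, 0)}; count = 2; Bézout bound = 2.

deg(f) = 1, deg(g) = 2, so Bézout bound = 2.
Scan x ∈ F_5. For each x, list the y ∈ F_5 with f(x, y) ≡ 0 and those with g(x, y) ≡ 0 (mod 5); the common zeros in that column are the intersection.
  x = 0: f ≡ 0 at y ∈ {4}; g ≡ 0 at y ∈ ∅; common: ∅.
  x = 1: f ≡ 0 at y ∈ {1}; g ≡ 0 at y ∈ {1, 4}; common: {1}.
  x = 2: f ≡ 0 at y ∈ {3}; g ≡ 0 at y ∈ {1}; common: ∅.
  x = 3: f ≡ 0 at y ∈ {0}; g ≡ 0 at y ∈ {0, 4}; common: {0}.
  x = 4: f ≡ 0 at y ∈ {2}; g ≡ 0 at y ∈ ∅; common: ∅.
Collecting: common zeros = {(1, 1), (3, 0)}, so the count is 2.
Comparison with the Bézout bound: 2 ≤ 2 = deg(f)·deg(g), as expected for curves with no common component (the bound is attained).


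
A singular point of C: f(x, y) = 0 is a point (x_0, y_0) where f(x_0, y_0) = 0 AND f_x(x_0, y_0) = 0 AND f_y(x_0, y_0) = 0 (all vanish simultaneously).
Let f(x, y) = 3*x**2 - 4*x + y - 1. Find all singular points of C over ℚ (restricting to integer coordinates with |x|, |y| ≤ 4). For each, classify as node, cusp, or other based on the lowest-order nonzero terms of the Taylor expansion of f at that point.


No singular points in the scanned grid; C is smooth there.

Compute partial derivatives:
  f_x = 6*x - 4.
  f_y = 1.
f_y = 1 is a nonzero constant, so f_y never vanishes: no point (x, y) can satisfy f = f_x = f_y = 0. In particular no (x, y) ∈ {−4, ..., 4}² is singular; the curve is smooth.


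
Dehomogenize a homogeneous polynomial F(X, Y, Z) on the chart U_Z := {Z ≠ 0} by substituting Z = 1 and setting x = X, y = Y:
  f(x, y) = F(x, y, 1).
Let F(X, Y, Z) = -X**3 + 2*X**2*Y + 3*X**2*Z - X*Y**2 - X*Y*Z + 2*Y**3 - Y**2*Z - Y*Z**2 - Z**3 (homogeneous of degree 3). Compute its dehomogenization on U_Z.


f(x, y) = -x**3 + 2*x**2*y + 3*x**2 - x*y**2 - x*y + 2*y**3 - y**2 - y - 1

On U_Z we set Z = 1. Each monomial c·X^i·Y^j·Z^k in F becomes c·x^i·y^j·1^k = c·x^i·y^j.
Substituting Z = 1: F(X, Y, 1) = -x**3 + 2*x**2*y + 3*x**2 - x*y**2 - x*y + 2*y**3 - y**2 - y - 1.
Note: deg(f) ≤ deg(F) = 3; strict inequality happens when F is divisible by Z (lost terms).


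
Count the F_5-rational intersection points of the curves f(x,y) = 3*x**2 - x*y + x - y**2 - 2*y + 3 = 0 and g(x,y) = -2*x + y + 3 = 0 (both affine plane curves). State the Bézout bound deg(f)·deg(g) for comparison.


Common zeros: {(0, 2), (4, 0)}; count = 2; Bézout bound = 2.

deg(f) = 2, deg(g) = 1, so Bézout bound = 2.
Scan x ∈ F_5. For each x, list the y ∈ F_5 with f(x, y) ≡ 0 and those with g(x, y) ≡ 0 (mod 5); the common zeros in that column are the intersection.
  x = 0: f ≡ 0 at y ∈ {1, 2}; g ≡ 0 at y ∈ {2}; common: {2}.
  x = 1: f ≡ 0 at y ∈ ∅; g ≡ 0 at y ∈ {4}; common: ∅.
  x = 2: f ≡ 0 at y ∈ {2, 4}; g ≡ 0 at y ∈ {1}; common: ∅.
  x = 3: f ≡ 0 at y ∈ ∅; g ≡ 0 at y ∈ {3}; common: ∅.
  x = 4: f ≡ 0 at y ∈ {0, 4}; g ≡ 0 at y ∈ {0}; common: {0}.
Collecting: common zeros = {(0, 2), (4, 0)}, so the count is 2.
Comparison with the Bézout bound: 2 ≤ 2 = deg(f)·deg(g), as expected for curves with no common component (the bound is attained).


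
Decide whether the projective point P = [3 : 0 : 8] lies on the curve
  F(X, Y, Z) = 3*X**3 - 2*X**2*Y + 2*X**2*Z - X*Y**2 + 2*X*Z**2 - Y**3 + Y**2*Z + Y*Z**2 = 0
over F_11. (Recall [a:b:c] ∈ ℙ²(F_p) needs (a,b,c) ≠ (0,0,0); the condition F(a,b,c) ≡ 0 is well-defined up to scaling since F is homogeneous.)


F(3,0,8) ≡ 4 (mod 11); P is NOT on the curve.

Evaluate F(3, 0, 8) term-by-term (mod 11).
  3*X**3 ↦ 3·27·1·1 = 81
  -2*X**2*Y ↦ -2·9·0·1 = 0
  2*X**2*Z ↦ 2·9·1·8 = 144
  -X*Y**2 ↦ -1·3·0·1 = 0
  2*X*Z**2 ↦ 2·3·1·64 = 384
  -Y**3 ↦ -1·1·0·1 = 0
  Y**2*Z ↦ 1·1·0·8 = 0
  Y*Z**2 ↦ 1·1·0·64 = 0
Sum: F(3, 0, 8) = (81) + (0) + (144) + (0) + (384) + (0) + (0) + (0) = 609.
Reducing mod 11: 609 ≡ 4 (mod 11).
Since F(a, b, c) ≡ 4 ≠ 0 (mod 11), P does NOT lie on the curve.


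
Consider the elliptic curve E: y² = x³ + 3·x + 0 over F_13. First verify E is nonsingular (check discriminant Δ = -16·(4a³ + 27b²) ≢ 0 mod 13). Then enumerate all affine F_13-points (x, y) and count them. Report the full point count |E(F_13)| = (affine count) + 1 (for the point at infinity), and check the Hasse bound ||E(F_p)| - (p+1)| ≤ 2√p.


Affine points = {(0, 0), (1, 2), (1, 11), (2, 1), (2, 12), (3, 6), (3, 7), (5, 6), (5, 7), (6, 0), (7, 0), (8, 4), (8, 9), (10, 4), (10, 9), (11, 5), (11, 8), (12, 3), (12, 10)}; affine count = 19; |E(F_13)| = 20.

Discriminant check: Δ ∝ 4a³ + 27b² = 4·3³ + 27·0² = 4·27 + 27·0 ≡ 4 (mod 13). Nonzero ⇒ E is nonsingular.
For each x ∈ F_13, compute rhs = x³ + 3·x + 0 mod 13, then count y ∈ F_13 with y² ≡ rhs.
  x = 0: rhs = 0, matching y values: 0 (1 points).
  x = 1: rhs = 4, matching y values: 2, 11 (2 points).
  x = 2: rhs = 1, matching y values: 1, 12 (2 points).
  x = 3: rhs = 10, matching y values: 6, 7 (2 points).
  x = 4: rhs = 11, matching y values: none (0 points).
  x = 5: rhs = 10, matching y values: 6, 7 (2 points).
  x = 6: rhs = 0, matching y values: 0 (1 points).
  x = 7: rhs = 0, matching y values: 0 (1 points).
  x = 8: rhs = 3, matching y values: 4, 9 (2 points).
  x = 9: rhs = 2, matching y values: none (0 points).
  x = 10: rhs = 3, matching y values: 4, 9 (2 points).
  x = 11: rhs = 12, matching y values: 5, 8 (2 points).
  x = 12: rhs = 9, matching y values: 3, 10 (2 points).
Total affine count: 19.
Full point count |E(F_13)| = 19 + 1 = 20.
Hasse bound: |20 − (13+1)| = |6| = 6 ≤ 2√13 ≈ 7.2111 ✓.


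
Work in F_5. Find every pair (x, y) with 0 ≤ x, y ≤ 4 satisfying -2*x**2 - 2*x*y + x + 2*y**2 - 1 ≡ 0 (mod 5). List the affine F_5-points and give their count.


Affine F_5-points: {(1, 3), (3, 1), (3, 2), (4, 1), (4, 3)}; count = 5.

For each of the 25 pairs (x, y) ∈ F_5², evaluate f(x, y) mod 5. Record the zeros.
  x = 0: [0↦4, 1↦1, 2↦2, 3↦2, 4↦1]  zeros at y ∈ ∅
  x = 1: [0↦3, 1↦3, 2↦2, 3↦0, 4↦2]  zeros at y ∈ {3}
  x = 2: [0↦3, 1↦1, 2↦3, 3↦4, 4↦4]  zeros at y ∈ ∅
  x = 3: [0↦4, 1↦0, 2↦0, 3↦4, 4↦2]  zeros at y ∈ {1, 2}
  x = 4: [0↦1, 1↦0, 2↦3, 3↦0, 4↦1]  zeros at y ∈ {1, 3}
Collecting zeros: affine points = {(1, 3), (3, 1), (3, 2), (4, 1), (4, 3)}.
Total count |C(F_5)_aff| = 5.


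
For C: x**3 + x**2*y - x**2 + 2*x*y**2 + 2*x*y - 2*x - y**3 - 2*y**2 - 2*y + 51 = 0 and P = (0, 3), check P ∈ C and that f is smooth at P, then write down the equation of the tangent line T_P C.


Tangent line at P: 22*x - 41*y + 123 = 0.

Step 1: f(0, 3) = 0, so P lies on C.
Step 2: partial derivatives
  f_x(x, y) = 3*x**2 + 2*x*y - 2*x + 2*y**2 + 2*y - 2, f_y(x, y) = x**2 + 4*x*y + 2*x - 3*y**2 - 4*y - 2.
  f_x(P) = 22, f_y(P) = -41 (gradient nonzero, so P is smooth).
Step 3: tangent line at P: 22·(x − 0) + -41·(y − 3) = 0.
Expanding: 22*x - 41*y + 123 = 0.


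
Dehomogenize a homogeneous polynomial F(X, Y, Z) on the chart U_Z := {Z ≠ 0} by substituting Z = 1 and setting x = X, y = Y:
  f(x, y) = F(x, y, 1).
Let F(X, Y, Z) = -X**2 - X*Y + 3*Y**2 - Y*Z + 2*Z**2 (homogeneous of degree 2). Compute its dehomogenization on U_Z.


f(x, y) = -x**2 - x*y + 3*y**2 - y + 2

On U_Z we set Z = 1. Each monomial c·X^i·Y^j·Z^k in F becomes c·x^i·y^j·1^k = c·x^i·y^j.
Substituting Z = 1: F(X, Y, 1) = -x**2 - x*y + 3*y**2 - y + 2.
Note: deg(f) ≤ deg(F) = 2; strict inequality happens when F is divisible by Z (lost terms).


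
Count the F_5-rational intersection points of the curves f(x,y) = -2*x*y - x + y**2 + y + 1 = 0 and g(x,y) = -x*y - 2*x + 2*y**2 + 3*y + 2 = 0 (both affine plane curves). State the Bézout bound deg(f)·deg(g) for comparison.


Common zeros: {(1, 0)}; count = 1; Bézout bound = 4.

deg(f) = 2, deg(g) = 2, so Bézout bound = 4.
Scan x ∈ F_5. For each x, list the y ∈ F_5 with f(x, y) ≡ 0 and those with g(x, y) ≡ 0 (mod 5); the common zeros in that column are the intersection.
  x = 0: f ≡ 0 at y ∈ ∅; g ≡ 0 at y ∈ ∅; common: ∅.
  x = 1: f ≡ 0 at y ∈ {0, 1}; g ≡ 0 at y ∈ {0, 4}; common: {0}.
  x = 2: f ≡ 0 at y ∈ ∅; g ≡ 0 at y ∈ ∅; common: ∅.
  x = 3: f ≡ 0 at y ∈ ∅; g ≡ 0 at y ∈ ∅; common: ∅.
  x = 4: f ≡ 0 at y ∈ {3, 4}; g ≡ 0 at y ∈ {1, 2}; common: ∅.
Collecting: common zeros = {(1, 0)}, so the count is 1.
Comparison with the Bézout bound: 1 ≤ 4 = deg(f)·deg(g), as expected for curves with no common component (the affine F_5-count falls short of the bound because intersections may lie at infinity, over extension fields, or carry multiplicity).
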